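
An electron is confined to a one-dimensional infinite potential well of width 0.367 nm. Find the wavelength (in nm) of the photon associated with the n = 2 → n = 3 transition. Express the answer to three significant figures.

λ = 88.8 nm

E_1 = h²/(8m_eL²) = 4.473×10^-19 J, so ΔE = (3² − 2²)E_1 = 2.237×10^-18 J.
λ = hc/ΔE = (6.626×10^-34·2.998×10^8)/2.237×10^-18 = 8.88×10^-8 m = 88.8 nm.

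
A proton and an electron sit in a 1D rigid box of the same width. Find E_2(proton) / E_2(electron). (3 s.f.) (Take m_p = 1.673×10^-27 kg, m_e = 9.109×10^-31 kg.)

E_n ∝ 1/m at fixed n and L, so the ratio is m_e/m_p = 9.109×10^-31/1.673×10^-27 = 5.44×10^-4.

5.44×10^-4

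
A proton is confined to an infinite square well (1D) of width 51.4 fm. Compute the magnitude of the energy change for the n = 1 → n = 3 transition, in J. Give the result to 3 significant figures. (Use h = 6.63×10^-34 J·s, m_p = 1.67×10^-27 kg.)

E_1 = h²/(8m_pL²) = 1.245×10^-14 J.
|ΔE| = |1² − 3²|·E_1 = 8·1.245×10^-14 J = 9.96×10^-14 J.

|ΔE| = 9.96×10^-14 J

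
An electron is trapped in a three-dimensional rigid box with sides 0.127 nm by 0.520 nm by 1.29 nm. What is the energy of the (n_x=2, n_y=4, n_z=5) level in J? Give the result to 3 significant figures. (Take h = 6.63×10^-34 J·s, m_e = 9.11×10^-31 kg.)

For a 3D rectangular well E = (h²/8m_e)·Σ n_i²/L_i² = (6.63×10^-34)²/(8·9.11×10^-31) · [2²/(0.127 nm)² + 4²/(0.520 nm)² + 5²/(1.29 nm)²].
Evaluating gives E = 1.94×10^-17 J.

E = 1.94×10^-17 J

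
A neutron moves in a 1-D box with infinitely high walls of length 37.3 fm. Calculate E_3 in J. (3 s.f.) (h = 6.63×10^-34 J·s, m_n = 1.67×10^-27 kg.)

E_3 = 2.13×10^-13 J

For an infinite well E_n = n²h²/(8m_nL²), so E_1 = h²/(8m_nL²) = (6.63×10^-34)²/(8·1.67×10^-27·(3.73×10^-14 m)²) = 2.365×10^-14 J.
Then E_3 = 3²·E_1 = 9·2.365×10^-14 J = 2.13×10^-13 J.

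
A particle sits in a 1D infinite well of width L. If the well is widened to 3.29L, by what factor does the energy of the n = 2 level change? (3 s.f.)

0.0924

E_n ∝ 1/L², so the energy scales by 1/3.29² = 0.0924.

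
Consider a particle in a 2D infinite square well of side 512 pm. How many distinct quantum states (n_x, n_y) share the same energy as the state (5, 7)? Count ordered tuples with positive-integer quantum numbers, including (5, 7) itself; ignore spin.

The level has n_x² + n_y² = 74. The ordered positive-integer solutions are (5, 7), (7, 5).
That gives 2 states.

degeneracy = 2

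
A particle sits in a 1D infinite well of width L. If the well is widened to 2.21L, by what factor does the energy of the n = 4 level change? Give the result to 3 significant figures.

0.205

E_n ∝ 1/L², so the energy scales by 1/2.21² = 0.205.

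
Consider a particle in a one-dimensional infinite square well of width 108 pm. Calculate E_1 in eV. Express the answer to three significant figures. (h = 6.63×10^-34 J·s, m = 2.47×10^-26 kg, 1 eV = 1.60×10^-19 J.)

For an infinite well E_n = n²h²/(8mL²), so E_1 = h²/(8mL²) = (6.63×10^-34)²/(8·2.47×10^-26·(1.08×10^-10 m)²) = 1.907×10^-22 J.
Converting, E_1 = 1.907×10^-22 J / (1.60×10^-19 J/eV) = 0.00119 eV.

E_1 = 0.00119 eV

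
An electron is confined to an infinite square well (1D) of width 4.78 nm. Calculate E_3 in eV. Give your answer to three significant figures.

E_3 = 0.148 eV

For an infinite well E_n = n²h²/(8m_eL²), so E_1 = h²/(8m_eL²) = (6.626×10^-34)²/(8·9.109×10^-31·(4.78×10^-9 m)²) = 2.637×10^-21 J.
Then E_3 = 3²·E_1 = 9·2.637×10^-21 J = 2.373×10^-20 J.
Converting, E_3 = 2.373×10^-20 J / (1.602×10^-19 J/eV) = 0.148 eV.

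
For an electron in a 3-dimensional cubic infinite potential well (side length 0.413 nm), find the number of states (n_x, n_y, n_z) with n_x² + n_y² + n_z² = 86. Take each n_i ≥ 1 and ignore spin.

degeneracy = 15

The level has n_x² + n_y² + n_z² = 86. The ordered positive-integer solutions are (1, 2, 9), (1, 6, 7), (1, 7, 6), (1, 9, 2), (2, 1, 9), (2, 9, 1), (5, 5, 6), (5, 6, 5), (6, 1, 7), (6, 5, 5), (6, 7, 1), (7, 1, 6), (7, 6, 1), (9, 1, 2), (9, 2, 1).
That gives 15 states.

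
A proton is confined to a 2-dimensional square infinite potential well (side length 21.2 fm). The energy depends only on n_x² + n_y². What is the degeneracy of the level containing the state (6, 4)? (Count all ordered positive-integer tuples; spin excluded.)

degeneracy = 2

The level has n_x² + n_y² = 52. The ordered positive-integer solutions are (4, 6), (6, 4).
That gives 2 states.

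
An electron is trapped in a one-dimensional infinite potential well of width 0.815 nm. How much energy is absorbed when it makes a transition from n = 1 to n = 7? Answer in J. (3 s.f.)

E_1 = h²/(8m_eL²) = 9.070×10^-20 J.
|ΔE| = |1² − 7²|·E_1 = 48·9.070×10^-20 J = 4.35×10^-18 J.

|ΔE| = 4.35×10^-18 J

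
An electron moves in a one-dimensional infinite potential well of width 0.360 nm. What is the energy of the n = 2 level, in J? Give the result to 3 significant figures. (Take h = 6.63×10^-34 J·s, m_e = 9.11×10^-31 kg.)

For an infinite well E_n = n²h²/(8m_eL²), so E_1 = h²/(8m_eL²) = (6.63×10^-34)²/(8·9.11×10^-31·(3.60×10^-10 m)²) = 4.654×10^-19 J.
Then E_2 = 2²·E_1 = 4·4.654×10^-19 J = 1.86×10^-18 J.

E_2 = 1.86×10^-18 J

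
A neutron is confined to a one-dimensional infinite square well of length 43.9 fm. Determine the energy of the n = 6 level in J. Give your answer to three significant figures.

E_6 = 6.12×10^-13 J

For an infinite well E_n = n²h²/(8m_nL²), so E_1 = h²/(8m_nL²) = (6.626×10^-34)²/(8·1.675×10^-27·(4.39×10^-14 m)²) = 1.700×10^-14 J.
Then E_6 = 6²·E_1 = 36·1.700×10^-14 J = 6.12×10^-13 J.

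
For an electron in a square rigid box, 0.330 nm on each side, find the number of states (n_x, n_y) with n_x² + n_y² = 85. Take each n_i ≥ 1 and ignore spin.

The level has n_x² + n_y² = 85. The ordered positive-integer solutions are (2, 9), (6, 7), (7, 6), (9, 2).
That gives 4 states.

degeneracy = 4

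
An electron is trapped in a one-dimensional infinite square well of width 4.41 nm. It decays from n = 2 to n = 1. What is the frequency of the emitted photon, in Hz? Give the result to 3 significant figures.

f = 1.40×10^13 Hz

E_1 = h²/(8m_eL²) = 3.098×10^-21 J and ΔE = (2² − 1²)E_1 = 9.294×10^-21 J.
f = ΔE/h = 9.294×10^-21/6.626×10^-34 = 1.40×10^13 Hz.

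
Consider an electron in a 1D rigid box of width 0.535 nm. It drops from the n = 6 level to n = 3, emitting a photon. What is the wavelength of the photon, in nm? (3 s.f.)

λ = 35.0 nm

E_1 = h²/(8m_eL²) = 2.105×10^-19 J, so ΔE = (6² − 3²)E_1 = 5.683×10^-18 J.
λ = hc/ΔE = (6.626×10^-34·2.998×10^8)/5.683×10^-18 = 3.50×10^-8 m = 35.0 nm.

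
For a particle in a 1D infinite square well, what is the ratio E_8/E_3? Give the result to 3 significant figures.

7.11

E_n ∝ n², so E_8/E_3 = 8²/3² = 64/9 = 7.11.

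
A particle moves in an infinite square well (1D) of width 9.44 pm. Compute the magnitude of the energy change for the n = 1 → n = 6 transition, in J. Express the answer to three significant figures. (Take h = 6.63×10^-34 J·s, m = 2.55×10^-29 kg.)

E_1 = h²/(8mL²) = 2.418×10^-17 J.
|ΔE| = |1² − 6²|·E_1 = 35·2.418×10^-17 J = 8.46×10^-16 J.

|ΔE| = 8.46×10^-16 J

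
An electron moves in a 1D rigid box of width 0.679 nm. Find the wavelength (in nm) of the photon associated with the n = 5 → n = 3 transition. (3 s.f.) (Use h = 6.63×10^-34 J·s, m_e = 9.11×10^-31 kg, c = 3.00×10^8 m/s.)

E_1 = h²/(8m_eL²) = 1.308×10^-19 J, so ΔE = (5² − 3²)E_1 = 2.093×10^-18 J.
λ = hc/ΔE = (6.63×10^-34·3.00×10^8)/2.093×10^-18 = 9.50×10^-8 m = 95.0 nm.

λ = 95.0 nm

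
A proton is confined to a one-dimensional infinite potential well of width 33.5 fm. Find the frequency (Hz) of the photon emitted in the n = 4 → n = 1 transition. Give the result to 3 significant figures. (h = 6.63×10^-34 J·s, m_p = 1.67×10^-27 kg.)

f = 6.63×10^20 Hz

E_1 = h²/(8m_pL²) = 2.932×10^-14 J and ΔE = (4² − 1²)E_1 = 4.398×10^-13 J.
f = ΔE/h = 4.398×10^-13/6.63×10^-34 = 6.63×10^20 Hz.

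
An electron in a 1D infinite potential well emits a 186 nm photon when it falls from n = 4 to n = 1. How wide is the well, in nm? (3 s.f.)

The photon carries ΔE = hc/λ = 6.626×10^-34·2.998×10^8/1.86×10^-7 m = 1.068×10^-18 J.
Since ΔE = (4² − 1²)E_1, E_1 = 7.120×10^-20 J, and L = h/√(8m_eE_1) = 9.20×10^-10 m = 0.920 nm.

L = 0.920 nm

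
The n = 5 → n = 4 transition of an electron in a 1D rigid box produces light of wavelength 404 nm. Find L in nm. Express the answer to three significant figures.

The photon carries ΔE = hc/λ = 6.626×10^-34·2.998×10^8/4.04×10^-7 m = 4.917×10^-19 J.
Since ΔE = (5² − 4²)E_1, E_1 = 5.463×10^-20 J, and L = h/√(8m_eE_1) = 1.05×10^-9 m = 1.05 nm.

L = 1.05 nm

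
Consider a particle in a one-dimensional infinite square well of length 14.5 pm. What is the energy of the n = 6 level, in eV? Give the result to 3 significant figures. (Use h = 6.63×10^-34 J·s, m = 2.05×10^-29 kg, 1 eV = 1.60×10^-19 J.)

E_6 = 2.87×10^3 eV

For an infinite well E_n = n²h²/(8mL²), so E_1 = h²/(8mL²) = (6.63×10^-34)²/(8·2.05×10^-29·(1.45×10^-11 m)²) = 1.275×10^-17 J.
Then E_6 = 6²·E_1 = 36·1.275×10^-17 J = 4.590×10^-16 J.
Converting, E_6 = 4.590×10^-16 J / (1.60×10^-19 J/eV) = 2.87×10^3 eV.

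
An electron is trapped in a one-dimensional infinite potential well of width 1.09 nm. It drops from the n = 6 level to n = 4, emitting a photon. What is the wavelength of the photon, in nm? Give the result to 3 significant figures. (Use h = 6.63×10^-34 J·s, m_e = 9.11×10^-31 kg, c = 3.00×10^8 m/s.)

λ = 196 nm

E_1 = h²/(8m_eL²) = 5.077×10^-20 J, so ΔE = (6² − 4²)E_1 = 1.015×10^-18 J.
λ = hc/ΔE = (6.63×10^-34·3.00×10^8)/1.015×10^-18 = 1.96×10^-7 m = 196 nm.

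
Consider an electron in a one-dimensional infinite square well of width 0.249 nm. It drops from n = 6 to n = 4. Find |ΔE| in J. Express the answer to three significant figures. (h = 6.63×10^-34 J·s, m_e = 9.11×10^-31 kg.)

|ΔE| = 1.95×10^-17 J

E_1 = h²/(8m_eL²) = 9.728×10^-19 J.
|ΔE| = |6² − 4²|·E_1 = 20·9.728×10^-19 J = 1.95×10^-17 J.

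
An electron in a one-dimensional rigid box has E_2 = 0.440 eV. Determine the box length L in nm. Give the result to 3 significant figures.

L = 1.85 nm

From E_n = n²h²/(8m_eL²), L = n·h/√(8m_eE_n).
E_2 = 0.440 eV = 7.049×10^-20 J, so L = 2·6.626×10^-34/√(8·9.109×10^-31·7.049×10^-20) = 1.85×10^-9 m = 1.85 nm.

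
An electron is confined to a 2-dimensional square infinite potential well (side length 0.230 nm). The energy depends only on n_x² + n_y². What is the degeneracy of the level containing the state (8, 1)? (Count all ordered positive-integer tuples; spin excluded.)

degeneracy = 4

The level has n_x² + n_y² = 65. The ordered positive-integer solutions are (1, 8), (4, 7), (7, 4), (8, 1).
That gives 4 states.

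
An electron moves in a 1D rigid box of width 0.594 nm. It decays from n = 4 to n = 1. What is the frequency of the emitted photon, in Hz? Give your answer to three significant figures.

E_1 = h²/(8m_eL²) = 1.708×10^-19 J and ΔE = (4² − 1²)E_1 = 2.562×10^-18 J.
f = ΔE/h = 2.562×10^-18/6.626×10^-34 = 3.87×10^15 Hz.

f = 3.87×10^15 Hz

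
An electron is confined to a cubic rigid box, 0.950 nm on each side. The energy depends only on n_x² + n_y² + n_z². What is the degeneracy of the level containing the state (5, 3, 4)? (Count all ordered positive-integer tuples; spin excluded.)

The level has n_x² + n_y² + n_z² = 50. The ordered positive-integer solutions are (3, 4, 5), (3, 5, 4), (4, 3, 5), (4, 5, 3), (5, 3, 4), (5, 4, 3).
That gives 6 states.

degeneracy = 6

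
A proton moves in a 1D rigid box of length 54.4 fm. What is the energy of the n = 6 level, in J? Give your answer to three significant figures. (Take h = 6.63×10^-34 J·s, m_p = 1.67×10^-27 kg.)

E_6 = 4.00×10^-13 J

For an infinite well E_n = n²h²/(8m_pL²), so E_1 = h²/(8m_pL²) = (6.63×10^-34)²/(8·1.67×10^-27·(5.44×10^-14 m)²) = 1.112×10^-14 J.
Then E_6 = 6²·E_1 = 36·1.112×10^-14 J = 4.00×10^-13 J.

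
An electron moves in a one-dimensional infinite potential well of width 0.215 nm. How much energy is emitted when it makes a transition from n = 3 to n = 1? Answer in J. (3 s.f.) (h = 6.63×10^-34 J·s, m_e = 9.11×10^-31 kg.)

E_1 = h²/(8m_eL²) = 1.305×10^-18 J.
|ΔE| = |3² − 1²|·E_1 = 8·1.305×10^-18 J = 1.04×10^-17 J.

|ΔE| = 1.04×10^-17 J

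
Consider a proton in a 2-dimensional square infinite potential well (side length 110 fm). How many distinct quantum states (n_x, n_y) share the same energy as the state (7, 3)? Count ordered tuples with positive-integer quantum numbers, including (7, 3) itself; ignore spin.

degeneracy = 2

The level has n_x² + n_y² = 58. The ordered positive-integer solutions are (3, 7), (7, 3).
That gives 2 states.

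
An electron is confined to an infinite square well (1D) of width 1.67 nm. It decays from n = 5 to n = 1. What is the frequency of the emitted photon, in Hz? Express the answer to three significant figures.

f = 7.82×10^14 Hz

E_1 = h²/(8m_eL²) = 2.160×10^-20 J and ΔE = (5² − 1²)E_1 = 5.184×10^-19 J.
f = ΔE/h = 5.184×10^-19/6.626×10^-34 = 7.82×10^14 Hz.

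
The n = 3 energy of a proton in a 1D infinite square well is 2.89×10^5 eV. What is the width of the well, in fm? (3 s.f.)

From E_n = n²h²/(8m_pL²), L = n·h/√(8m_pE_n).
E_3 = 2.89×10^5 eV = 4.630×10^-14 J, so L = 3·6.626×10^-34/√(8·1.673×10^-27·4.630×10^-14) = 7.99×10^-14 m = 79.9 fm.

L = 79.9 fm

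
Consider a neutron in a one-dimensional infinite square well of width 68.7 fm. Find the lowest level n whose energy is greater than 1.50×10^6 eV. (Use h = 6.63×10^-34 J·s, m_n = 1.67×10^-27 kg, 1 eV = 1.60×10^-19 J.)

n = 6

E_1 = h²/(8m_nL²) = 6.971×10^-15 J = 4.357×10^4 eV.
Need n² > 1.50×10^6/4.357×10^4 = 34.43, i.e. n > 5.868.
The smallest integer satisfying this is n = 6.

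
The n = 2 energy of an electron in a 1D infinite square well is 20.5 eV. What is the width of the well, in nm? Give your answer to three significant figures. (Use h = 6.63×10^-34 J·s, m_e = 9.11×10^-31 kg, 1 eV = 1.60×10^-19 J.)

From E_n = n²h²/(8m_eL²), L = n·h/√(8m_eE_n).
E_2 = 20.5 eV = 3.280×10^-18 J, so L = 2·6.63×10^-34/√(8·9.11×10^-31·3.280×10^-18) = 2.71×10^-10 m = 0.271 nm.

L = 0.271 nm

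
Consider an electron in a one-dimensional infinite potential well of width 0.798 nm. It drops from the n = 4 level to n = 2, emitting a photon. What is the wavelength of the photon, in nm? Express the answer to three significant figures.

E_1 = h²/(8m_eL²) = 9.461×10^-20 J, so ΔE = (4² − 2²)E_1 = 1.135×10^-18 J.
λ = hc/ΔE = (6.626×10^-34·2.998×10^8)/1.135×10^-18 = 1.75×10^-7 m = 175 nm.

λ = 175 nm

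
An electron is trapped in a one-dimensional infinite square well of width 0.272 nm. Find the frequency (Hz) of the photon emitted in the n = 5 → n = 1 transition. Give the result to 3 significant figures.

f = 2.95×10^16 Hz

E_1 = h²/(8m_eL²) = 8.143×10^-19 J and ΔE = (5² − 1²)E_1 = 1.954×10^-17 J.
f = ΔE/h = 1.954×10^-17/6.626×10^-34 = 2.95×10^16 Hz.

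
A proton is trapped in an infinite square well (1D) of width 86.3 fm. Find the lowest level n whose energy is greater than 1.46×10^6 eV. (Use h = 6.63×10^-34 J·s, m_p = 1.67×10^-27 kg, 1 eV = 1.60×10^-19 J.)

E_1 = h²/(8m_pL²) = 4.418×10^-15 J = 2.761×10^4 eV.
Need n² > 1.46×10^6/2.761×10^4 = 52.88, i.e. n > 7.272.
The smallest integer satisfying this is n = 8.

n = 8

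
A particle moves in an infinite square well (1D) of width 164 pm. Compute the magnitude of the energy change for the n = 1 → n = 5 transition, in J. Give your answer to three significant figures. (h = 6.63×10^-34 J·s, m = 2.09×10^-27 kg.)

|ΔE| = 2.35×10^-20 J

E_1 = h²/(8mL²) = 9.775×10^-22 J.
|ΔE| = |1² − 5²|·E_1 = 24·9.775×10^-22 J = 2.35×10^-20 J.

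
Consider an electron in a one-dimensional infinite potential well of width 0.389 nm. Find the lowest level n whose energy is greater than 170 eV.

E_1 = h²/(8m_eL²) = 3.981×10^-19 J = 2.485 eV.
Need n² > 170/2.485 = 68.41, i.e. n > 8.271.
The smallest integer satisfying this is n = 9.

n = 9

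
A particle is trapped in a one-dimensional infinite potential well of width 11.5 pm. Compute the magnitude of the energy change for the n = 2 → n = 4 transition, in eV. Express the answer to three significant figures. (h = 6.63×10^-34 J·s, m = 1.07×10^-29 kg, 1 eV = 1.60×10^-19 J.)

|ΔE| = 2.91×10^3 eV

E_1 = h²/(8mL²) = 3.883×10^-17 J.
|ΔE| = |2² − 4²|·E_1 = 12·3.883×10^-17 J = 4.660×10^-16 J = 2.91×10^3 eV.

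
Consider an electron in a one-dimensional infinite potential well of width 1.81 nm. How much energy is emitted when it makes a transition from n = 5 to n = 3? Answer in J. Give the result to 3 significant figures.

E_1 = h²/(8m_eL²) = 1.839×10^-20 J.
|ΔE| = |5² − 3²|·E_1 = 16·1.839×10^-20 J = 2.94×10^-19 J.

|ΔE| = 2.94×10^-19 J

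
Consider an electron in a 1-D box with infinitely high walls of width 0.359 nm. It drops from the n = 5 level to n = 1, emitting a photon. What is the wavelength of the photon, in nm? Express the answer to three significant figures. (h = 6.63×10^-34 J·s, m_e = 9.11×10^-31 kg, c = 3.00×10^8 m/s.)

λ = 17.7 nm

E_1 = h²/(8m_eL²) = 4.680×10^-19 J, so ΔE = (5² − 1²)E_1 = 1.123×10^-17 J.
λ = hc/ΔE = (6.63×10^-34·3.00×10^8)/1.123×10^-17 = 1.77×10^-8 m = 17.7 nm.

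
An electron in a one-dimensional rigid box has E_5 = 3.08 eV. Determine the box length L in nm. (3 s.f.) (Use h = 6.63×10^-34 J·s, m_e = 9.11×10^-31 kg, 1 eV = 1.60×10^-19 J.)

From E_n = n²h²/(8m_eL²), L = n·h/√(8m_eE_n).
E_5 = 3.08 eV = 4.928×10^-19 J, so L = 5·6.63×10^-34/√(8·9.11×10^-31·4.928×10^-19) = 1.75×10^-9 m = 1.75 nm.

L = 1.75 nm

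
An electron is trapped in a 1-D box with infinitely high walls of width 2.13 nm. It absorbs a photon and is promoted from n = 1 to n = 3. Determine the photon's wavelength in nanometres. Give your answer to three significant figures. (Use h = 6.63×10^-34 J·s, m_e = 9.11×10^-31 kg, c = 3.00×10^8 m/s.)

λ = 1.87×10^3 nm

E_1 = h²/(8m_eL²) = 1.329×10^-20 J, so ΔE = (3² − 1²)E_1 = 1.063×10^-19 J.
λ = hc/ΔE = (6.63×10^-34·3.00×10^8)/1.063×10^-19 = 1.87×10^-6 m = 1.87×10^3 nm.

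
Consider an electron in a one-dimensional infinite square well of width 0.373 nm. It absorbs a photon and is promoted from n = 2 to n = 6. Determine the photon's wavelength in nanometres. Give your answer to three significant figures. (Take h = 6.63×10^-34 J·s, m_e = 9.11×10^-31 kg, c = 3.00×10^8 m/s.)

λ = 14.3 nm

E_1 = h²/(8m_eL²) = 4.335×10^-19 J, so ΔE = (6² − 2²)E_1 = 1.387×10^-17 J.
λ = hc/ΔE = (6.63×10^-34·3.00×10^8)/1.387×10^-17 = 1.43×10^-8 m = 14.3 nm.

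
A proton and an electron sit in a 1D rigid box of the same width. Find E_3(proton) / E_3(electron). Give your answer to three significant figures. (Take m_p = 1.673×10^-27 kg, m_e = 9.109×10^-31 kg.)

E_n ∝ 1/m at fixed n and L, so the ratio is m_e/m_p = 9.109×10^-31/1.673×10^-27 = 5.44×10^-4.

5.44×10^-4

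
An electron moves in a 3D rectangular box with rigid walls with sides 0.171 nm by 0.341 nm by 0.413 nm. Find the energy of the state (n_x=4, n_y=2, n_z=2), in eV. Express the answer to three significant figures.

For a 3D rectangular well E = (h²/8m_e)·Σ n_i²/L_i² = (6.626×10^-34)²/(8·9.109×10^-31) · [4²/(0.171 nm)² + 2²/(0.341 nm)² + 2²/(0.413 nm)²].
Evaluating gives E = 3.645×10^-17 J = 228 eV.

E = 228 eV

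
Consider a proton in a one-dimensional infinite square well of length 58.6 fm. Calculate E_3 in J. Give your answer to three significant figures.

E_3 = 8.60×10^-14 J

For an infinite well E_n = n²h²/(8m_pL²), so E_1 = h²/(8m_pL²) = (6.626×10^-34)²/(8·1.673×10^-27·(5.86×10^-14 m)²) = 9.553×10^-15 J.
Then E_3 = 3²·E_1 = 9·9.553×10^-15 J = 8.60×10^-14 J.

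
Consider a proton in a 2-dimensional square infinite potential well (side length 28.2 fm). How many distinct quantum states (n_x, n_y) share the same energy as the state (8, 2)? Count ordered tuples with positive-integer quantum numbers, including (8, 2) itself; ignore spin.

The level has n_x² + n_y² = 68. The ordered positive-integer solutions are (2, 8), (8, 2).
That gives 2 states.

degeneracy = 2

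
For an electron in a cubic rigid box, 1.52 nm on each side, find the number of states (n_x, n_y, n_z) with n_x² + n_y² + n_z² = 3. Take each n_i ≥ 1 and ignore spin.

The level has n_x² + n_y² + n_z² = 3. The ordered positive-integer solutions are (1, 1, 1).
That gives 1 state.

degeneracy = 1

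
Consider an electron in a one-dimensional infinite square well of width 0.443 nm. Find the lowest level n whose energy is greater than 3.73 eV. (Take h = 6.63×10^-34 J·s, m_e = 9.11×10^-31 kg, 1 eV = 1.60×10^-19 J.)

n = 2

E_1 = h²/(8m_eL²) = 3.073×10^-19 J = 1.921 eV.
Need n² > 3.73/1.921 = 1.942, i.e. n > 1.394.
The smallest integer satisfying this is n = 2.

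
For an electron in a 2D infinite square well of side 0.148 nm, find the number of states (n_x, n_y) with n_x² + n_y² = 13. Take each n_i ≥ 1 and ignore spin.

The level has n_x² + n_y² = 13. The ordered positive-integer solutions are (2, 3), (3, 2).
That gives 2 states.

degeneracy = 2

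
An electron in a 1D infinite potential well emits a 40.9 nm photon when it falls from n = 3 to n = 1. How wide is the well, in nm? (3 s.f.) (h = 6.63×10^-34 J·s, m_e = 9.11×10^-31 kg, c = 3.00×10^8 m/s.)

The photon carries ΔE = hc/λ = 6.63×10^-34·3.00×10^8/4.09×10^-8 m = 4.863×10^-18 J.
Since ΔE = (3² − 1²)E_1, E_1 = 6.079×10^-19 J, and L = h/√(8m_eE_1) = 3.15×10^-10 m = 0.315 nm.

L = 0.315 nm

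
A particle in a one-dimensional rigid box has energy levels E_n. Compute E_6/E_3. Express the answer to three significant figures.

4.00

E_n ∝ n², so E_6/E_3 = 6²/3² = 36/9 = 4.00.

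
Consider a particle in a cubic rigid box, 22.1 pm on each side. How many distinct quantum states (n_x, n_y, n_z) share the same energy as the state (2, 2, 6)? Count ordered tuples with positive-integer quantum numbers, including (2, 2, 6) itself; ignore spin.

The level has n_x² + n_y² + n_z² = 44. The ordered positive-integer solutions are (2, 2, 6), (2, 6, 2), (6, 2, 2).
That gives 3 states.

degeneracy = 3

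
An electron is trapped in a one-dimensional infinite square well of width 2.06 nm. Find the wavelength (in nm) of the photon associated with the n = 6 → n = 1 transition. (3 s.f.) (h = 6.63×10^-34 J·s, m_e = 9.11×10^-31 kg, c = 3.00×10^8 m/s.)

E_1 = h²/(8m_eL²) = 1.421×10^-20 J, so ΔE = (6² − 1²)E_1 = 4.973×10^-19 J.
λ = hc/ΔE = (6.63×10^-34·3.00×10^8)/4.973×10^-19 = 4.00×10^-7 m = 400 nm.

λ = 400 nm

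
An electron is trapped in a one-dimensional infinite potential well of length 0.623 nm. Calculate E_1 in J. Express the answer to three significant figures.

For an infinite well E_n = n²h²/(8m_eL²), so E_1 = h²/(8m_eL²) = (6.626×10^-34)²/(8·9.109×10^-31·(6.23×10^-10 m)²) = 1.552×10^-19 J.

E_1 = 1.55×10^-19 J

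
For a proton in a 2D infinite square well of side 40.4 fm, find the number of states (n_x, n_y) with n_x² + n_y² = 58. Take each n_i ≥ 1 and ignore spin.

The level has n_x² + n_y² = 58. The ordered positive-integer solutions are (3, 7), (7, 3).
That gives 2 states.

degeneracy = 2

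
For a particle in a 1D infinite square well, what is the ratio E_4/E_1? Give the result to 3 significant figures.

16.0

E_n ∝ n², so E_4/E_1 = 4²/1² = 16/1 = 16.0.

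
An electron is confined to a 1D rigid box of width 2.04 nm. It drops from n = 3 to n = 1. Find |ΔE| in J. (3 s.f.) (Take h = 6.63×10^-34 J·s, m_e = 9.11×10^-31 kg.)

E_1 = h²/(8m_eL²) = 1.449×10^-20 J.
|ΔE| = |3² − 1²|·E_1 = 8·1.449×10^-20 J = 1.16×10^-19 J.

|ΔE| = 1.16×10^-19 J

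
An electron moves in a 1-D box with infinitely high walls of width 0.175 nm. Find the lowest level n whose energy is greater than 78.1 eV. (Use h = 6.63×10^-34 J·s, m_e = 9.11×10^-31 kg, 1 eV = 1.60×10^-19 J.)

n = 3

E_1 = h²/(8m_eL²) = 1.969×10^-18 J = 12.31 eV.
Need n² > 78.1/12.31 = 6.344, i.e. n > 2.519.
The smallest integer satisfying this is n = 3.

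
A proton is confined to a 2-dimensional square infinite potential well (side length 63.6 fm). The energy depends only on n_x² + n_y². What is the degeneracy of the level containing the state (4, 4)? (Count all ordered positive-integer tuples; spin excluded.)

The level has n_x² + n_y² = 32. The ordered positive-integer solutions are (4, 4).
That gives 1 state.

degeneracy = 1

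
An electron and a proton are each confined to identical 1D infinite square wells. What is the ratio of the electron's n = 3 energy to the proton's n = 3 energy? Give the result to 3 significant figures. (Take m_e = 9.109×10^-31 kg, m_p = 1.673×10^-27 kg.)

1.84×10^3

E_n ∝ 1/m at fixed n and L, so the ratio is m_p/m_e = 1.673×10^-27/9.109×10^-31 = 1.84×10^3.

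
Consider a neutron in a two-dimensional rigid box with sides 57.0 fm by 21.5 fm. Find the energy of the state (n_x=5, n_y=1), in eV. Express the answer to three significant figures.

E = 2.02×10^6 eV

For a 2D rectangular well E = (h²/8m_n)·Σ n_i²/L_i² = (6.626×10^-34)²/(8·1.675×10^-27) · [5²/(57.0 fm)² + 1²/(21.5 fm)²].
Evaluating gives E = 3.230×10^-13 J = 2.02×10^6 eV.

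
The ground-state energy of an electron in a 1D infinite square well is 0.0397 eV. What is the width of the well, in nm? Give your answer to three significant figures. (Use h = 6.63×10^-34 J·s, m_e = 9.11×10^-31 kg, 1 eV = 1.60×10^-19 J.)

From E_n = n²h²/(8m_eL²), L = n·h/√(8m_eE_n).
E_1 = 0.0397 eV = 6.352×10^-21 J, so L = 1·6.63×10^-34/√(8·9.11×10^-31·6.352×10^-21) = 3.08×10^-9 m = 3.08 nm.

L = 3.08 nm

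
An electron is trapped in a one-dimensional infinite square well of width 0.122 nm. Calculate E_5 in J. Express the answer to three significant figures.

E_5 = 1.01×10^-16 J

For an infinite well E_n = n²h²/(8m_eL²), so E_1 = h²/(8m_eL²) = (6.626×10^-34)²/(8·9.109×10^-31·(1.22×10^-10 m)²) = 4.048×10^-18 J.
Then E_5 = 5²·E_1 = 25·4.048×10^-18 J = 1.01×10^-16 J.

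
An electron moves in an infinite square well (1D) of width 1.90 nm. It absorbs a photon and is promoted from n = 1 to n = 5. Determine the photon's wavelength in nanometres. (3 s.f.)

E_1 = h²/(8m_eL²) = 1.669×10^-20 J, so ΔE = (5² − 1²)E_1 = 4.006×10^-19 J.
λ = hc/ΔE = (6.626×10^-34·2.998×10^8)/4.006×10^-19 = 4.96×10^-7 m = 496 nm.

λ = 496 nm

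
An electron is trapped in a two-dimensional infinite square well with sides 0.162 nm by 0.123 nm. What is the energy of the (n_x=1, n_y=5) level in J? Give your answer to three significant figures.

For a 2D rectangular well E = (h²/8m_e)·Σ n_i²/L_i² = (6.626×10^-34)²/(8·9.109×10^-31) · [1²/(0.162 nm)² + 5²/(0.123 nm)²].
Evaluating gives E = 1.02×10^-16 J.

E = 1.02×10^-16 J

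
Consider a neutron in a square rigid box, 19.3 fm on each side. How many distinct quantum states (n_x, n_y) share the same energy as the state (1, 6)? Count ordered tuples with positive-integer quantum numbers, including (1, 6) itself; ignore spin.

The level has n_x² + n_y² = 37. The ordered positive-integer solutions are (1, 6), (6, 1).
That gives 2 states.

degeneracy = 2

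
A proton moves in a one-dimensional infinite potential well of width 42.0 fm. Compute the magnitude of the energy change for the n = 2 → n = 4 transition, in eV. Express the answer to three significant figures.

|ΔE| = 1.39×10^6 eV

E_1 = h²/(8m_pL²) = 1.860×10^-14 J.
|ΔE| = |2² − 4²|·E_1 = 12·1.860×10^-14 J = 2.232×10^-13 J = 1.39×10^6 eV.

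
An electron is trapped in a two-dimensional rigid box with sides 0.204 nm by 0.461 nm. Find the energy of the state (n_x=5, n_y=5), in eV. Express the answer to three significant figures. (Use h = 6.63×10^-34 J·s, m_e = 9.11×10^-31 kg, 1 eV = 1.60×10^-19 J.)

For a 2D rectangular well E = (h²/8m_e)·Σ n_i²/L_i² = (6.63×10^-34)²/(8·9.11×10^-31) · [5²/(0.204 nm)² + 5²/(0.461 nm)²].
Evaluating gives E = 4.333×10^-17 J = 271 eV.

E = 271 eV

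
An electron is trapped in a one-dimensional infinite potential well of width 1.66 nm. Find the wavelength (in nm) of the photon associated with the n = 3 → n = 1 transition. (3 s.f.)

λ = 1.14×10^3 nm

E_1 = h²/(8m_eL²) = 2.186×10^-20 J, so ΔE = (3² − 1²)E_1 = 1.749×10^-19 J.
λ = hc/ΔE = (6.626×10^-34·2.998×10^8)/1.749×10^-19 = 1.14×10^-6 m = 1.14×10^3 nm.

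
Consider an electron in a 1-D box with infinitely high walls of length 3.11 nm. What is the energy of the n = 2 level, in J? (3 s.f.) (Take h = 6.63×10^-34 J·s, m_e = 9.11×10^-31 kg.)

For an infinite well E_n = n²h²/(8m_eL²), so E_1 = h²/(8m_eL²) = (6.63×10^-34)²/(8·9.11×10^-31·(3.11×10^-9 m)²) = 6.236×10^-21 J.
Then E_2 = 2²·E_1 = 4·6.236×10^-21 J = 2.49×10^-20 J.

E_2 = 2.49×10^-20 J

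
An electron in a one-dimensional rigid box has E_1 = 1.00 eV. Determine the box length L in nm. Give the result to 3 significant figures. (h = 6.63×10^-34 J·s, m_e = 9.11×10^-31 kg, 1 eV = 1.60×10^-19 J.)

L = 0.614 nm

From E_n = n²h²/(8m_eL²), L = n·h/√(8m_eE_n).
E_1 = 1.00 eV = 1.600×10^-19 J, so L = 1·6.63×10^-34/√(8·9.11×10^-31·1.600×10^-19) = 6.14×10^-10 m = 0.614 nm.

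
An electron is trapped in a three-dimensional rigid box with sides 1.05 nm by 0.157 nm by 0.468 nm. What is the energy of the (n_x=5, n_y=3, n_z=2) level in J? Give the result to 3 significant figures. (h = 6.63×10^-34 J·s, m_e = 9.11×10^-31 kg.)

For a 3D rectangular well E = (h²/8m_e)·Σ n_i²/L_i² = (6.63×10^-34)²/(8·9.11×10^-31) · [5²/(1.05 nm)² + 3²/(0.157 nm)² + 2²/(0.468 nm)²].
Evaluating gives E = 2.45×10^-17 J.

E = 2.45×10^-17 J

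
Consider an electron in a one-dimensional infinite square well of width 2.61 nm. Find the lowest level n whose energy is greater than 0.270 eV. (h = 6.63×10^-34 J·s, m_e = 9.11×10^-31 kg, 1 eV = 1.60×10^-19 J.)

E_1 = h²/(8m_eL²) = 8.854×10^-21 J = 0.05534 eV.
Need n² > 0.270/0.05534 = 4.879, i.e. n > 2.209.
The smallest integer satisfying this is n = 3.

n = 3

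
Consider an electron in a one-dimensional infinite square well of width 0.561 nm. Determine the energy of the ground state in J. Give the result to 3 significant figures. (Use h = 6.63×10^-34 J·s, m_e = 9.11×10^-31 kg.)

E_1 = 1.92×10^-19 J

For an infinite well E_n = n²h²/(8m_eL²), so E_1 = h²/(8m_eL²) = (6.63×10^-34)²/(8·9.11×10^-31·(5.61×10^-10 m)²) = 1.916×10^-19 J.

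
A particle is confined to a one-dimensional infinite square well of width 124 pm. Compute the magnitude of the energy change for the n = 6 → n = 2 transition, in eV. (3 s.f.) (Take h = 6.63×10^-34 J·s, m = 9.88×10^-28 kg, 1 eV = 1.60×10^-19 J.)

|ΔE| = 0.723 eV

E_1 = h²/(8mL²) = 3.617×10^-21 J.
|ΔE| = |6² − 2²|·E_1 = 32·3.617×10^-21 J = 1.157×10^-19 J = 0.723 eV.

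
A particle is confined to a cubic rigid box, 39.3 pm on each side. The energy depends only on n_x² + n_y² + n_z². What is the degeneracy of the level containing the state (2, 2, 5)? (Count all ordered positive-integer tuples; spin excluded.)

degeneracy = 6

The level has n_x² + n_y² + n_z² = 33. The ordered positive-integer solutions are (1, 4, 4), (2, 2, 5), (2, 5, 2), (4, 1, 4), (4, 4, 1), (5, 2, 2).
That gives 6 states.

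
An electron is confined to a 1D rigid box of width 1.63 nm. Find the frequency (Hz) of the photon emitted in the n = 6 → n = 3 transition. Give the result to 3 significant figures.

E_1 = h²/(8m_eL²) = 2.268×10^-20 J and ΔE = (6² − 3²)E_1 = 6.124×10^-19 J.
f = ΔE/h = 6.124×10^-19/6.626×10^-34 = 9.24×10^14 Hz.

f = 9.24×10^14 Hz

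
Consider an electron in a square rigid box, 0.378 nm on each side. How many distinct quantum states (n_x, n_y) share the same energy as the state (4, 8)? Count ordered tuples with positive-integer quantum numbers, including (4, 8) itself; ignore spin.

The level has n_x² + n_y² = 80. The ordered positive-integer solutions are (4, 8), (8, 4).
That gives 2 states.

degeneracy = 2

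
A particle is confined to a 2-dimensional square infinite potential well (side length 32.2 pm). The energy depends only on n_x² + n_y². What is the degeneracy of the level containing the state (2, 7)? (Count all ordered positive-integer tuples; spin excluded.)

degeneracy = 2

The level has n_x² + n_y² = 53. The ordered positive-integer solutions are (2, 7), (7, 2).
That gives 2 states.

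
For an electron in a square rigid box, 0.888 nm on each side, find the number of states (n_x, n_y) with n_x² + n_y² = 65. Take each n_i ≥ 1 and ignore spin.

degeneracy = 4

The level has n_x² + n_y² = 65. The ordered positive-integer solutions are (1, 8), (4, 7), (7, 4), (8, 1).
That gives 4 states.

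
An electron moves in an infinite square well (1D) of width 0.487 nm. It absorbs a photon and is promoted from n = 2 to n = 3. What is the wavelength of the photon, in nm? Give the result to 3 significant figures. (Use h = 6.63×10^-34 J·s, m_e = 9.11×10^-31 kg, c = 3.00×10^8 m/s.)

λ = 156 nm

E_1 = h²/(8m_eL²) = 2.543×10^-19 J, so ΔE = (3² − 2²)E_1 = 1.272×10^-18 J.
λ = hc/ΔE = (6.63×10^-34·3.00×10^8)/1.272×10^-18 = 1.56×10^-7 m = 156 nm.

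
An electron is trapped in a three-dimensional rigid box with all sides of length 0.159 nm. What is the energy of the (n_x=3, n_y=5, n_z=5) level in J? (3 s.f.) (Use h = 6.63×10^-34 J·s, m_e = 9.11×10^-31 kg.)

E = 1.41×10^-16 J

For a 3D rectangular well E = (h²/8m_e)·Σ n_i²/L_i² = (6.63×10^-34)²/(8·9.11×10^-31) · [3²/(0.159 nm)² + 5²/(0.159 nm)² + 5²/(0.159 nm)²].
Evaluating gives E = 1.41×10^-16 J.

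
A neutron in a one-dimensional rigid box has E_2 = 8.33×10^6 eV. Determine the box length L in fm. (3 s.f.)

L = 9.91 fm

From E_n = n²h²/(8m_nL²), L = n·h/√(8m_nE_n).
E_2 = 8.33×10^6 eV = 1.334×10^-12 J, so L = 2·6.626×10^-34/√(8·1.675×10^-27·1.334×10^-12) = 9.91×10^-15 m = 9.91 fm.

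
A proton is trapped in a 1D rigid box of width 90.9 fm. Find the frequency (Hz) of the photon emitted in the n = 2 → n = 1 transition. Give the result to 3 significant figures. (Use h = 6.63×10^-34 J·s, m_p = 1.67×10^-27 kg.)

f = 1.80×10^19 Hz

E_1 = h²/(8m_pL²) = 3.982×10^-15 J and ΔE = (2² − 1²)E_1 = 1.195×10^-14 J.
f = ΔE/h = 1.195×10^-14/6.63×10^-34 = 1.80×10^19 Hz.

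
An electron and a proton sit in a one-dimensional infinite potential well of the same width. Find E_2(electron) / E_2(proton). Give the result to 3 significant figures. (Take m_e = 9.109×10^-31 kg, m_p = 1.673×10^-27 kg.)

1.84×10^3

E_n ∝ 1/m at fixed n and L, so the ratio is m_p/m_e = 1.673×10^-27/9.109×10^-31 = 1.84×10^3.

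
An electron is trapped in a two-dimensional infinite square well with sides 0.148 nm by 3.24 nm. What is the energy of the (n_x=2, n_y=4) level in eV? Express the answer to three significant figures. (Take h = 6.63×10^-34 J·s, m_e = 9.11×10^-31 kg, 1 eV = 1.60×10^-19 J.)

E = 69.4 eV

For a 2D rectangular well E = (h²/8m_e)·Σ n_i²/L_i² = (6.63×10^-34)²/(8·9.11×10^-31) · [2²/(0.148 nm)² + 4²/(3.24 nm)²].
Evaluating gives E = 1.111×10^-17 J = 69.4 eV.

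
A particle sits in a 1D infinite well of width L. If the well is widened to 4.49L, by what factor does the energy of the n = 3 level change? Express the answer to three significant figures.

E_n ∝ 1/L², so the energy scales by 1/4.49² = 0.0496.

0.0496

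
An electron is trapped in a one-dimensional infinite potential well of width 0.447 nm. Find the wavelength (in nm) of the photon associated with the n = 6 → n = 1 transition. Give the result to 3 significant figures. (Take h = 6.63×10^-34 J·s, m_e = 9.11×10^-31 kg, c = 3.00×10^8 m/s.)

E_1 = h²/(8m_eL²) = 3.019×10^-19 J, so ΔE = (6² − 1²)E_1 = 1.057×10^-17 J.
λ = hc/ΔE = (6.63×10^-34·3.00×10^8)/1.057×10^-17 = 1.88×10^-8 m = 18.8 nm.

λ = 18.8 nm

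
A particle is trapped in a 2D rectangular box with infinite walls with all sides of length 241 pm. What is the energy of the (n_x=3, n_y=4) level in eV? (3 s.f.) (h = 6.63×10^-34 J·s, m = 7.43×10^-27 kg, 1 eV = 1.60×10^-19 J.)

For a 2D rectangular well E = (h²/8m)·Σ n_i²/L_i² = (6.63×10^-34)²/(8·7.43×10^-27) · [3²/(241 pm)² + 4²/(241 pm)²].
Evaluating gives E = 3.183×10^-21 J = 0.0199 eV.

E = 0.0199 eV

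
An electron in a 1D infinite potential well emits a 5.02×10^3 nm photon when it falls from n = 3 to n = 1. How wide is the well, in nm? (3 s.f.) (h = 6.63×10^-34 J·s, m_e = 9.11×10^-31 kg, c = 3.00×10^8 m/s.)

L = 3.49 nm

The photon carries ΔE = hc/λ = 6.63×10^-34·3.00×10^8/5.02×10^-6 m = 3.962×10^-20 J.
Since ΔE = (3² − 1²)E_1, E_1 = 4.953×10^-21 J, and L = h/√(8m_eE_1) = 3.49×10^-9 m = 3.49 nm.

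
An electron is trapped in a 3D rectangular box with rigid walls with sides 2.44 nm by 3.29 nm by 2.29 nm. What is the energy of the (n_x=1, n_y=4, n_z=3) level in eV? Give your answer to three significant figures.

For a 3D rectangular well E = (h²/8m_e)·Σ n_i²/L_i² = (6.626×10^-34)²/(8·9.109×10^-31) · [1²/(2.44 nm)² + 4²/(3.29 nm)² + 3²/(2.29 nm)²].
Evaluating gives E = 2.026×10^-19 J = 1.26 eV.

E = 1.26 eV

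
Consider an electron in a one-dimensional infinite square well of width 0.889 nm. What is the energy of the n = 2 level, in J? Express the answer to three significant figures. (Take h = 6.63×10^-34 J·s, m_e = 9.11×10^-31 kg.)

E_2 = 3.05×10^-19 J

For an infinite well E_n = n²h²/(8m_eL²), so E_1 = h²/(8m_eL²) = (6.63×10^-34)²/(8·9.11×10^-31·(8.89×10^-10 m)²) = 7.632×10^-20 J.
Then E_2 = 2²·E_1 = 4·7.632×10^-20 J = 3.05×10^-19 J.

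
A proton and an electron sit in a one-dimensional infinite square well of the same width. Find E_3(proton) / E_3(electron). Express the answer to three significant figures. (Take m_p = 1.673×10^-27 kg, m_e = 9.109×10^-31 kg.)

E_n ∝ 1/m at fixed n and L, so the ratio is m_e/m_p = 9.109×10^-31/1.673×10^-27 = 5.44×10^-4.

5.44×10^-4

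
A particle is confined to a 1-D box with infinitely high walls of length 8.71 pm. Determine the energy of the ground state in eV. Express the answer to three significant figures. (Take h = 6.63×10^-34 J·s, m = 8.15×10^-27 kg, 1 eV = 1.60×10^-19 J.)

E_1 = 0.555 eV

For an infinite well E_n = n²h²/(8mL²), so E_1 = h²/(8mL²) = (6.63×10^-34)²/(8·8.15×10^-27·(8.71×10^-12 m)²) = 8.887×10^-20 J.
Converting, E_1 = 8.887×10^-20 J / (1.60×10^-19 J/eV) = 0.555 eV.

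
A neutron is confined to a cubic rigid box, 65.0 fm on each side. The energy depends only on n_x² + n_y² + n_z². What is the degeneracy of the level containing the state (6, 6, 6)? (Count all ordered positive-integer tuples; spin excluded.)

degeneracy = 4

The level has n_x² + n_y² + n_z² = 108. The ordered positive-integer solutions are (2, 2, 10), (2, 10, 2), (6, 6, 6), (10, 2, 2).
That gives 4 states.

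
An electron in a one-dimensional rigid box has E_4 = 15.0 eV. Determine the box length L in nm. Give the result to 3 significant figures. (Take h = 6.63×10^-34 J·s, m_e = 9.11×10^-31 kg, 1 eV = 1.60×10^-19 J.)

From E_n = n²h²/(8m_eL²), L = n·h/√(8m_eE_n).
E_4 = 15.0 eV = 2.400×10^-18 J, so L = 4·6.63×10^-34/√(8·9.11×10^-31·2.400×10^-18) = 6.34×10^-10 m = 0.634 nm.

L = 0.634 nm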